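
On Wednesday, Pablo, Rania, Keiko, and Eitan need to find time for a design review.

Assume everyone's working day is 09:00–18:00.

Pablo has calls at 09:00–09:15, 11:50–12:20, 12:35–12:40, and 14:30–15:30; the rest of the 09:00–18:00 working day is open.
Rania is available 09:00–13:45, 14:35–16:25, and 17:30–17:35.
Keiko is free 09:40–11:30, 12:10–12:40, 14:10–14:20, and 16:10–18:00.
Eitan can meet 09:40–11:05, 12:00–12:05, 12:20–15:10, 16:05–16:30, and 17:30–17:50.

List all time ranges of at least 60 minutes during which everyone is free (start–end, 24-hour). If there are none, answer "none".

Pablo free within 09:00–18:00: 09:15–11:50, 12:20–12:35, 12:40–14:30, 15:30–18:00.
Pablo ∩ Rania: 09:15–11:50, 12:20–12:35, 12:40–13:45, 15:30–16:25, 17:30–17:35.
Pablo ∩ Rania ∩ Keiko: 09:40–11:30, 12:20–12:35, 16:10–16:25, 17:30–17:35.
Pablo ∩ Rania ∩ Keiko ∩ Eitan: 09:40–11:05, 12:20–12:35, 16:10–16:25, 17:30–17:35.
Windows ≥ 60 min: 09:40–11:05.

09:40–11:05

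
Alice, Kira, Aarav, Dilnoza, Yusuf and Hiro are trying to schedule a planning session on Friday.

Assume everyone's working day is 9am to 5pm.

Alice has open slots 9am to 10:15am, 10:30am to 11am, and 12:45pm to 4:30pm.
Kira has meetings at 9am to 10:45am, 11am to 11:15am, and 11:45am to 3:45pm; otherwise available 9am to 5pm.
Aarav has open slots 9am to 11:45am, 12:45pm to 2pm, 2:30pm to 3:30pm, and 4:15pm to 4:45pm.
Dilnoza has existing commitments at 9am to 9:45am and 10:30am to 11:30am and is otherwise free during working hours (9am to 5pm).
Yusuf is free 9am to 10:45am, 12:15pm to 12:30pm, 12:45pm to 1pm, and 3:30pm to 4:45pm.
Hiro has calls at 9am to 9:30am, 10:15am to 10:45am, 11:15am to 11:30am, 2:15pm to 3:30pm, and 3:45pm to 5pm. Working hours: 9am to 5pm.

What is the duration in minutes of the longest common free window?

Kira free within 09:00–17:00: 10:45–11:00, 11:15–11:45, 15:45–17:00.
Dilnoza free within 09:00–17:00: 09:45–10:30, 11:30–17:00.
Hiro free within 09:00–17:00: 09:30–10:15, 10:45–11:15, 11:30–14:15, 15:30–15:45.
Alice ∩ Kira: 10:45–11:00, 15:45–16:30.
Alice ∩ Kira ∩ Aarav: 10:45–11:00, 16:15–16:30.
Alice ∩ Kira ∩ Aarav ∩ Dilnoza: 16:15–16:30.
Alice ∩ Kira ∩ Aarav ∩ Dilnoza ∩ Yusuf: 16:15–16:30.
Alice ∩ Kira ∩ Aarav ∩ Dilnoza ∩ Yusuf ∩ Hiro: (none).
No common window.

0 minutes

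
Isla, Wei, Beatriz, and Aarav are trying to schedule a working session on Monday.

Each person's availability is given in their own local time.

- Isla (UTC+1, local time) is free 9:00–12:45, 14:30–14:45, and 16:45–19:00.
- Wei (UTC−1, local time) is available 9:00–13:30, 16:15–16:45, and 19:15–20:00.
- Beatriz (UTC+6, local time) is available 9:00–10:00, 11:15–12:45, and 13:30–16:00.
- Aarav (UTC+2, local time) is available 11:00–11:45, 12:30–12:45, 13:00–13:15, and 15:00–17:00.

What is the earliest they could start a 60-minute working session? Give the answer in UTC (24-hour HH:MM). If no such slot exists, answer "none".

none

Isla → UTC: 08:00–11:45, 13:30–13:45, 15:45–18:00.
Wei → UTC: 10:00–14:30, 17:15–17:45, 20:15–21:00.
Beatriz → UTC: 03:00–04:00, 05:15–06:45, 07:30–10:00.
Aarav → UTC: 09:00–09:45, 10:30–10:45, 11:00–11:15, 13:00–15:00.
Isla ∩ Wei: 10:00–11:45, 13:30–13:45, 17:15–17:45.
Isla ∩ Wei ∩ Beatriz: (none).
Isla ∩ Wei ∩ Beatriz ∩ Aarav: (none).
Windows ≥ 60 min: (none).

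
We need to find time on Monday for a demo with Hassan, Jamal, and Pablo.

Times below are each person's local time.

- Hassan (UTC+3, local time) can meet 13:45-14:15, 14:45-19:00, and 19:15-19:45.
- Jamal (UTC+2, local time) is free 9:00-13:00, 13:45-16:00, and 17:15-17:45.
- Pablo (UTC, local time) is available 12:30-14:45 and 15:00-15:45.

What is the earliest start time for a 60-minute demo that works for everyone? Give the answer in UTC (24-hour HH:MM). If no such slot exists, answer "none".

Hassan → UTC: 10:45–11:15, 11:45–16:00, 16:15–16:45.
Jamal → UTC: 07:00–11:00, 11:45–14:00, 15:15–15:45.
Pablo → UTC: 12:30–14:45, 15:00–15:45.
Hassan ∩ Jamal: 10:45–11:00, 11:45–14:00, 15:15–15:45.
Hassan ∩ Jamal ∩ Pablo: 12:30–14:00, 15:15–15:45.
Windows ≥ 60 min: 12:30–14:00.
Earliest such window starts at 12:30.

12:30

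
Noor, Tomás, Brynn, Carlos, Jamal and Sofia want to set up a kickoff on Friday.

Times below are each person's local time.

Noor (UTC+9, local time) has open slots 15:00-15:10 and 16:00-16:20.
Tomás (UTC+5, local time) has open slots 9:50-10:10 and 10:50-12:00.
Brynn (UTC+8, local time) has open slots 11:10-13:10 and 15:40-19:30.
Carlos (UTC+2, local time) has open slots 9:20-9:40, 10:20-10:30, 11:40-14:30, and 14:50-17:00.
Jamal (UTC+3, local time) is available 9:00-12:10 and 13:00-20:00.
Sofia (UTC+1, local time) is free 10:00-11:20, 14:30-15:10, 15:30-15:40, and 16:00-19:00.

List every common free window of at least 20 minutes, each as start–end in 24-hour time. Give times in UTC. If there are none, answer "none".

Noor → UTC: 06:00–06:10, 07:00–07:20.
Tomás → UTC: 04:50–05:10, 05:50–07:00.
Brynn → UTC: 03:10–05:10, 07:40–11:30.
Carlos → UTC: 07:20–07:40, 08:20–08:30, 09:40–12:30, 12:50–15:00.
Jamal → UTC: 06:00–09:10, 10:00–17:00.
Sofia → UTC: 09:00–10:20, 13:30–14:10, 14:30–14:40, 15:00–18:00.
Noor ∩ Tomás: 06:00–06:10.
Noor ∩ Tomás ∩ Brynn: (none).
Noor ∩ Tomás ∩ Brynn ∩ Carlos: (none).
Noor ∩ Tomás ∩ Brynn ∩ Carlos ∩ Jamal: (none).
Noor ∩ Tomás ∩ Brynn ∩ Carlos ∩ Jamal ∩ Sofia: (none).
Windows ≥ 20 min: (none).

none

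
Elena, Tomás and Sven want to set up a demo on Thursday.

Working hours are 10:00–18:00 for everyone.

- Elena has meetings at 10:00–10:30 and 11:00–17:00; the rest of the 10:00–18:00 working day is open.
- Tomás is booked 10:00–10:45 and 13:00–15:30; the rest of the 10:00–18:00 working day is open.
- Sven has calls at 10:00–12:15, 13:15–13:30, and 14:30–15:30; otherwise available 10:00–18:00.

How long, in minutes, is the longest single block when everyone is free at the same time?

Elena free within 10:00–18:00: 10:30–11:00, 17:00–18:00.
Tomás free within 10:00–18:00: 10:45–13:00, 15:30–18:00.
Sven free within 10:00–18:00: 12:15–13:15, 13:30–14:30, 15:30–18:00.
Elena ∩ Tomás: 10:45–11:00, 17:00–18:00.
Elena ∩ Tomás ∩ Sven: 17:00–18:00.
Single common window of 60 minutes.

60 minutes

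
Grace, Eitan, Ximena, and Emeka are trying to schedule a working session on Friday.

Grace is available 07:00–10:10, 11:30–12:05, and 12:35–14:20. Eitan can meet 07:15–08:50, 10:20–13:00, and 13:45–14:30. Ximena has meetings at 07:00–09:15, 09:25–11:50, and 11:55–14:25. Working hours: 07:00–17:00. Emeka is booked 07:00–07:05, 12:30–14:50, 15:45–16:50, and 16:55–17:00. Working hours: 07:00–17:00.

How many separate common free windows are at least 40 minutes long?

0

Ximena free within 07:00–17:00: 09:15–09:25, 11:50–11:55, 14:25–17:00.
Emeka free within 07:00–17:00: 07:05–12:30, 14:50–15:45, 16:50–16:55.
Grace ∩ Eitan: 07:15–08:50, 11:30–12:05, 12:35–13:00, 13:45–14:20.
Grace ∩ Eitan ∩ Ximena: 11:50–11:55.
Grace ∩ Eitan ∩ Ximena ∩ Emeka: 11:50–11:55.
Windows ≥ 40 min: (none).
That's 0 windows.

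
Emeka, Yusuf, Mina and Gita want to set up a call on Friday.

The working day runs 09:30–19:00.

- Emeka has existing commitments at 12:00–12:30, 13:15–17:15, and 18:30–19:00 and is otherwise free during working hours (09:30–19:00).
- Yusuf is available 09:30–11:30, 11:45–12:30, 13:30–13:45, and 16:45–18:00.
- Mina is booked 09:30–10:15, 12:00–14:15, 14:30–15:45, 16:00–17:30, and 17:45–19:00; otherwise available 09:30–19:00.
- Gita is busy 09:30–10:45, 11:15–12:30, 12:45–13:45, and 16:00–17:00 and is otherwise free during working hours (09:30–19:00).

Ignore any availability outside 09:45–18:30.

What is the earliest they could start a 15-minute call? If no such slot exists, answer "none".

10:45

Emeka free within 09:30–19:00: 09:30–12:00, 12:30–13:15, 17:15–18:30.
Mina free within 09:30–19:00: 10:15–12:00, 14:15–14:30, 15:45–16:00, 17:30–17:45.
Gita free within 09:30–19:00: 10:45–11:15, 12:30–12:45, 13:45–16:00, 17:00–19:00.
Emeka ∩ Yusuf: 09:30–11:30, 11:45–12:00, 17:15–18:00.
Emeka ∩ Yusuf ∩ Mina: 10:15–11:30, 11:45–12:00, 17:30–17:45.
Emeka ∩ Yusuf ∩ Mina ∩ Gita: 10:45–11:15, 17:30–17:45.
Restricted to 09:45–18:30: 10:45–11:15, 17:30–17:45.
Windows ≥ 15 min: 10:45–11:15, 17:30–17:45.
Earliest such window starts at 10:45.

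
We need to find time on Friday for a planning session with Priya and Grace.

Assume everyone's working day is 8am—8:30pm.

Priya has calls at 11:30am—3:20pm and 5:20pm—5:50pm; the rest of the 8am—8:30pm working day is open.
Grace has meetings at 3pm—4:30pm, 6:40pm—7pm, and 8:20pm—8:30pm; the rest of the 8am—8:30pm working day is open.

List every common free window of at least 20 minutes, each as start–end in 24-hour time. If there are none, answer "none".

Priya free within 08:00–20:30: 08:00–11:30, 15:20–17:20, 17:50–20:30.
Grace free within 08:00–20:30: 08:00–15:00, 16:30–18:40, 19:00–20:20.
Priya ∩ Grace: 08:00–11:30, 16:30–17:20, 17:50–18:40, 19:00–20:20.
Windows ≥ 20 min: 08:00–11:30, 16:30–17:20, 17:50–18:40, 19:00–20:20.

08:00–11:30, 16:30–17:20, 17:50–18:40, 19:00–20:20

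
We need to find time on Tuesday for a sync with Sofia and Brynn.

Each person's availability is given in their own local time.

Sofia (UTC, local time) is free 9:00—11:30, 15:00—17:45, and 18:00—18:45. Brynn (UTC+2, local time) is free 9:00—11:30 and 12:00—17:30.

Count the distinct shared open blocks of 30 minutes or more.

3

Sofia → UTC: 09:00–11:30, 15:00–17:45, 18:00–18:45.
Brynn → UTC: 07:00–09:30, 10:00–15:30.
Sofia ∩ Brynn: 09:00–09:30, 10:00–11:30, 15:00–15:30.
Windows ≥ 30 min: 09:00–09:30, 10:00–11:30, 15:00–15:30.
That's 3 windows.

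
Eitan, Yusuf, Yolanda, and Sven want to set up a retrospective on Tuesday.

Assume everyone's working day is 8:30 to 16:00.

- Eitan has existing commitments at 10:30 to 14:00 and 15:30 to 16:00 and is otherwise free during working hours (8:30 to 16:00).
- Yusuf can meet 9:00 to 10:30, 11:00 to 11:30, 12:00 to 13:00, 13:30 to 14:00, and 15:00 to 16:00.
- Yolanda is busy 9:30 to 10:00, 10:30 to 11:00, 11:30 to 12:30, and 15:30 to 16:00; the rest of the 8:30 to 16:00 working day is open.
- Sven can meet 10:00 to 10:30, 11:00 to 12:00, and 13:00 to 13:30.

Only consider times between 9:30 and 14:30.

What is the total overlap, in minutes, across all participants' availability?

30 minutes

Eitan free within 08:30–16:00: 08:30–10:30, 14:00–15:30.
Yolanda free within 08:30–16:00: 08:30–09:30, 10:00–10:30, 11:00–11:30, 12:30–15:30.
Eitan ∩ Yusuf: 09:00–10:30, 15:00–15:30.
Eitan ∩ Yusuf ∩ Yolanda: 09:00–09:30, 10:00–10:30, 15:00–15:30.
Eitan ∩ Yusuf ∩ Yolanda ∩ Sven: 10:00–10:30.
Restricted to 09:30–14:30: 10:00–10:30.
Total common minutes: 30.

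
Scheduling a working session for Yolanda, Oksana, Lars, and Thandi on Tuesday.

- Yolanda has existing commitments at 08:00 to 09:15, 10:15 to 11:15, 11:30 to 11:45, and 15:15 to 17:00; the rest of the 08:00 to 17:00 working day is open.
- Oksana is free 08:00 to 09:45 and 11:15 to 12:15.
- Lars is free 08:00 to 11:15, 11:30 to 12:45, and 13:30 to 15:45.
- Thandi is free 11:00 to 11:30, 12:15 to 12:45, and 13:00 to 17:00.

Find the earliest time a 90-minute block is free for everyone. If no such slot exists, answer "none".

none

Yolanda free within 08:00–17:00: 09:15–10:15, 11:15–11:30, 11:45–15:15.
Yolanda ∩ Oksana: 09:15–09:45, 11:15–11:30, 11:45–12:15.
Yolanda ∩ Oksana ∩ Lars: 09:15–09:45, 11:45–12:15.
Yolanda ∩ Oksana ∩ Lars ∩ Thandi: (none).
Windows ≥ 90 min: (none).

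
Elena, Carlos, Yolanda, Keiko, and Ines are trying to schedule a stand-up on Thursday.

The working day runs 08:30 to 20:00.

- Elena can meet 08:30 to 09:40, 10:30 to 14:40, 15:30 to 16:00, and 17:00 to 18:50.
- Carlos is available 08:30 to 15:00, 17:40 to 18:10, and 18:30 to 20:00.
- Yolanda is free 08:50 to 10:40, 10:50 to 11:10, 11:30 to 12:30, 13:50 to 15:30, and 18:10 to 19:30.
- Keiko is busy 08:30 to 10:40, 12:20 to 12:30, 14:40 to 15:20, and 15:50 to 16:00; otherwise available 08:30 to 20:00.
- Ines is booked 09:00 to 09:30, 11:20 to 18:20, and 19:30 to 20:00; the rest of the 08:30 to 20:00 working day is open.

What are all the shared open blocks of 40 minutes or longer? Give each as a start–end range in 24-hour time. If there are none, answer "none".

none

Keiko free within 08:30–20:00: 10:40–12:20, 12:30–14:40, 15:20–15:50, 16:00–20:00.
Ines free within 08:30–20:00: 08:30–09:00, 09:30–11:20, 18:20–19:30.
Elena ∩ Carlos: 08:30–09:40, 10:30–14:40, 17:40–18:10, 18:30–18:50.
Elena ∩ Carlos ∩ Yolanda: 08:50–09:40, 10:30–10:40, 10:50–11:10, 11:30–12:30, 13:50–14:40, 18:30–18:50.
Elena ∩ Carlos ∩ Yolanda ∩ Keiko: 10:50–11:10, 11:30–12:20, 13:50–14:40, 18:30–18:50.
Elena ∩ Carlos ∩ Yolanda ∩ Keiko ∩ Ines: 10:50–11:10, 18:30–18:50.
Windows ≥ 40 min: (none).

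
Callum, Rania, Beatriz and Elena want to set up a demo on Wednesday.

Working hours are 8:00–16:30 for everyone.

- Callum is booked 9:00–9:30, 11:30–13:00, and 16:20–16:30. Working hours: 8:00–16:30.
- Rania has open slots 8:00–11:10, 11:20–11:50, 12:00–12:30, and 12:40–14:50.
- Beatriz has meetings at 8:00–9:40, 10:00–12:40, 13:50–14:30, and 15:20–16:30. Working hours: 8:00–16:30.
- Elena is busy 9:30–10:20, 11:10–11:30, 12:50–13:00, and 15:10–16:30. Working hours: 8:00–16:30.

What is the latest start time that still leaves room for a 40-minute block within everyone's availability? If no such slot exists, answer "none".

13:10

Callum free within 08:00–16:30: 08:00–09:00, 09:30–11:30, 13:00–16:20.
Beatriz free within 08:00–16:30: 09:40–10:00, 12:40–13:50, 14:30–15:20.
Elena free within 08:00–16:30: 08:00–09:30, 10:20–11:10, 11:30–12:50, 13:00–15:10.
Callum ∩ Rania: 08:00–09:00, 09:30–11:10, 11:20–11:30, 13:00–14:50.
Callum ∩ Rania ∩ Beatriz: 09:40–10:00, 13:00–13:50, 14:30–14:50.
Callum ∩ Rania ∩ Beatriz ∩ Elena: 13:00–13:50, 14:30–14:50.
Windows ≥ 40 min: 13:00–13:50.
Latest start in the last window 13:00–13:50 is 13:50 − 40 min = 13:10.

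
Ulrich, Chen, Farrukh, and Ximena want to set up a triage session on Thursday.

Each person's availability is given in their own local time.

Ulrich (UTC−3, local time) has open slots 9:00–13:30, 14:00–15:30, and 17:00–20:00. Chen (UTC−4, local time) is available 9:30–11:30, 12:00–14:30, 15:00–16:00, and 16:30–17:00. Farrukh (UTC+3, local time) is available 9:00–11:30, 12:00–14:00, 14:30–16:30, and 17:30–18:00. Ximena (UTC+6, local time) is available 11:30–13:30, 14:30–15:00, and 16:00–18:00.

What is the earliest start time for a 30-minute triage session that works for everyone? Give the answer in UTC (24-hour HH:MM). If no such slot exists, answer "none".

none

Ulrich → UTC: 12:00–16:30, 17:00–18:30, 20:00–23:00.
Chen → UTC: 13:30–15:30, 16:00–18:30, 19:00–20:00, 20:30–21:00.
Farrukh → UTC: 06:00–08:30, 09:00–11:00, 11:30–13:30, 14:30–15:00.
Ximena → UTC: 05:30–07:30, 08:30–09:00, 10:00–12:00.
Ulrich ∩ Chen: 13:30–15:30, 16:00–16:30, 17:00–18:30, 20:30–21:00.
Ulrich ∩ Chen ∩ Farrukh: 14:30–15:00.
Ulrich ∩ Chen ∩ Farrukh ∩ Ximena: (none).
Windows ≥ 30 min: (none).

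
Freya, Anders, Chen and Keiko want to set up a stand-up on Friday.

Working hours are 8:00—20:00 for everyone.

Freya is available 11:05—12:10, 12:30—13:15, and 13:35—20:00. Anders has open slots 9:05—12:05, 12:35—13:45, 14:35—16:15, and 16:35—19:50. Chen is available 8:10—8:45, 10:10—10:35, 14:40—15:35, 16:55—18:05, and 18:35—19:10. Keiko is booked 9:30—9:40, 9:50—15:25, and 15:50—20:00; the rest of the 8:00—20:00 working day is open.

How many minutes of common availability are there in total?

Keiko free within 08:00–20:00: 08:00–09:30, 09:40–09:50, 15:25–15:50.
Freya ∩ Anders: 11:05–12:05, 12:35–13:15, 13:35–13:45, 14:35–16:15, 16:35–19:50.
Freya ∩ Anders ∩ Chen: 14:40–15:35, 16:55–18:05, 18:35–19:10.
Freya ∩ Anders ∩ Chen ∩ Keiko: 15:25–15:35.
Total common minutes: 10.

10 minutes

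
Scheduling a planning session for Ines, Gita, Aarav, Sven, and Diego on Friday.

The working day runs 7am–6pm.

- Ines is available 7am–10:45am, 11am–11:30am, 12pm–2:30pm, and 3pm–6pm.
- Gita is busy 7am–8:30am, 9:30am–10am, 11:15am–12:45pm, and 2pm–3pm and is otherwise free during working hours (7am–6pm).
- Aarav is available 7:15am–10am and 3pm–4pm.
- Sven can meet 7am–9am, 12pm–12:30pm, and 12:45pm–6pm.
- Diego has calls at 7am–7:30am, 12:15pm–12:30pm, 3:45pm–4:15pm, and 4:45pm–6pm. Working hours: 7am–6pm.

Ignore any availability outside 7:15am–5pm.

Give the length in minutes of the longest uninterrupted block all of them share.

Gita free within 07:00–18:00: 08:30–09:30, 10:00–11:15, 12:45–14:00, 15:00–18:00.
Diego free within 07:00–18:00: 07:30–12:15, 12:30–15:45, 16:15–16:45.
Ines ∩ Gita: 08:30–09:30, 10:00–10:45, 11:00–11:15, 12:45–14:00, 15:00–18:00.
Ines ∩ Gita ∩ Aarav: 08:30–09:30, 15:00–16:00.
Ines ∩ Gita ∩ Aarav ∩ Sven: 08:30–09:00, 15:00–16:00.
Ines ∩ Gita ∩ Aarav ∩ Sven ∩ Diego: 08:30–09:00, 15:00–15:45.
Restricted to 07:15–17:00: 08:30–09:00, 15:00–15:45.
Common window lengths: 30, 45 min; longest is 45.

45 minutes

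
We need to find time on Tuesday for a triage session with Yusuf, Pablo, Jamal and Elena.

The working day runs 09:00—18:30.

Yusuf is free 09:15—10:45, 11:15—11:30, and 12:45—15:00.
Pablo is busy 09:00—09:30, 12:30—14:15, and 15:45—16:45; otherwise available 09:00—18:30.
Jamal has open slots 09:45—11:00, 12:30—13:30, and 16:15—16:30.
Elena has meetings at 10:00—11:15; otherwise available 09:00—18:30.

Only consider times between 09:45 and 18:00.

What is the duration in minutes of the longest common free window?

15 minutes

Pablo free within 09:00–18:30: 09:30–12:30, 14:15–15:45, 16:45–18:30.
Elena free within 09:00–18:30: 09:00–10:00, 11:15–18:30.
Yusuf ∩ Pablo: 09:30–10:45, 11:15–11:30, 14:15–15:00.
Yusuf ∩ Pablo ∩ Jamal: 09:45–10:45.
Yusuf ∩ Pablo ∩ Jamal ∩ Elena: 09:45–10:00.
Restricted to 09:45–18:00: 09:45–10:00.
Single common window of 15 minutes.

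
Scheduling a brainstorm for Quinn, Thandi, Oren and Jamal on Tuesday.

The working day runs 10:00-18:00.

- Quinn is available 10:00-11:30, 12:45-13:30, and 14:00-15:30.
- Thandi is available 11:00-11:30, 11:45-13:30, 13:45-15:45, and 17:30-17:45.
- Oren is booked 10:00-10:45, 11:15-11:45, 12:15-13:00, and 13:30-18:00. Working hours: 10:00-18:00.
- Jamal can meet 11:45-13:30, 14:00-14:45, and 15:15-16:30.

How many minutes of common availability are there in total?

30 minutes

Oren free within 10:00–18:00: 10:45–11:15, 11:45–12:15, 13:00–13:30.
Quinn ∩ Thandi: 11:00–11:30, 12:45–13:30, 14:00–15:30.
Quinn ∩ Thandi ∩ Oren: 11:00–11:15, 13:00–13:30.
Quinn ∩ Thandi ∩ Oren ∩ Jamal: 13:00–13:30.
Total common minutes: 30.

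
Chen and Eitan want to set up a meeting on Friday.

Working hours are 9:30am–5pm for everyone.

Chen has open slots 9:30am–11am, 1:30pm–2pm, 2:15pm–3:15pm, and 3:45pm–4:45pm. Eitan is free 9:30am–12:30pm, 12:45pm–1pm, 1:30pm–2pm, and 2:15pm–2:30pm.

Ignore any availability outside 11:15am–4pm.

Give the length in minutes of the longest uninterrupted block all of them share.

Chen ∩ Eitan: 09:30–11:00, 13:30–14:00, 14:15–14:30.
Restricted to 11:15–16:00: 13:30–14:00, 14:15–14:30.
Common window lengths: 30, 15 min; longest is 30.

30 minutes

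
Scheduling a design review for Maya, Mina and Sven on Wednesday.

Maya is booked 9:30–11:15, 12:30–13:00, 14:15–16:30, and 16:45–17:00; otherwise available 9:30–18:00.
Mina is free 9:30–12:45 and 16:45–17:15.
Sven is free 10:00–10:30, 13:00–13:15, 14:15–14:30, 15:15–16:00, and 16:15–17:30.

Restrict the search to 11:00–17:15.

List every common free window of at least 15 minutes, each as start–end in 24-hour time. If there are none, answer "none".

17:00–17:15

Maya free within 09:30–18:00: 11:15–12:30, 13:00–14:15, 16:30–16:45, 17:00–18:00.
Maya ∩ Mina: 11:15–12:30, 17:00–17:15.
Maya ∩ Mina ∩ Sven: 17:00–17:15.
Restricted to 11:00–17:15: 17:00–17:15.
Windows ≥ 15 min: 17:00–17:15.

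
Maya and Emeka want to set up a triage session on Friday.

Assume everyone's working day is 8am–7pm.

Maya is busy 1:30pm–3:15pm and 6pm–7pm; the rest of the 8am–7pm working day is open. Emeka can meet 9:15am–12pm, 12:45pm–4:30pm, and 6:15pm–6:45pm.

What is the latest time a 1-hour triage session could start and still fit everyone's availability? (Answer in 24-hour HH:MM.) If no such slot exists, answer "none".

15:30

Maya free within 08:00–19:00: 08:00–13:30, 15:15–18:00.
Maya ∩ Emeka: 09:15–12:00, 12:45–13:30, 15:15–16:30.
Windows ≥ 60 min: 09:15–12:00, 15:15–16:30.
Latest start in the last window 15:15–16:30 is 16:30 − 60 min = 15:30.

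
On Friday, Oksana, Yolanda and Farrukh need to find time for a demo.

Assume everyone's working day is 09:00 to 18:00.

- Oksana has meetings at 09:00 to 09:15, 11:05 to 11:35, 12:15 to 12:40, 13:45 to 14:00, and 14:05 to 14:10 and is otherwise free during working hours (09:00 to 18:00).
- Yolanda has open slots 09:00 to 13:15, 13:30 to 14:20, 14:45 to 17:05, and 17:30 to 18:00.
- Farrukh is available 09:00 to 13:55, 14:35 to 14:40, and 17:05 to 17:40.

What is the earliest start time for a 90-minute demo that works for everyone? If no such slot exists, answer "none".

09:15

Oksana free within 09:00–18:00: 09:15–11:05, 11:35–12:15, 12:40–13:45, 14:00–14:05, 14:10–18:00.
Oksana ∩ Yolanda: 09:15–11:05, 11:35–12:15, 12:40–13:15, 13:30–13:45, 14:00–14:05, 14:10–14:20, 14:45–17:05, 17:30–18:00.
Oksana ∩ Yolanda ∩ Farrukh: 09:15–11:05, 11:35–12:15, 12:40–13:15, 13:30–13:45, 17:30–17:40.
Windows ≥ 90 min: 09:15–11:05.
Earliest such window starts at 09:15.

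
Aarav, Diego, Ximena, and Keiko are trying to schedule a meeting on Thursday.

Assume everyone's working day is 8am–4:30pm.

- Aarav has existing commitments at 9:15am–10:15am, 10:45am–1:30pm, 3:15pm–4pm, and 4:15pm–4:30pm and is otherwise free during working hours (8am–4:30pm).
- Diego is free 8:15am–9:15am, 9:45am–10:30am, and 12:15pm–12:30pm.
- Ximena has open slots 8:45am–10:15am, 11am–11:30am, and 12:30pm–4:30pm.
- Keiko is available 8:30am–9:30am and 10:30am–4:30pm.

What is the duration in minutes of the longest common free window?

Aarav free within 08:00–16:30: 08:00–09:15, 10:15–10:45, 13:30–15:15, 16:00–16:15.
Aarav ∩ Diego: 08:15–09:15, 10:15–10:30.
Aarav ∩ Diego ∩ Ximena: 08:45–09:15.
Aarav ∩ Diego ∩ Ximena ∩ Keiko: 08:45–09:15.
Single common window of 30 minutes.

30 minutes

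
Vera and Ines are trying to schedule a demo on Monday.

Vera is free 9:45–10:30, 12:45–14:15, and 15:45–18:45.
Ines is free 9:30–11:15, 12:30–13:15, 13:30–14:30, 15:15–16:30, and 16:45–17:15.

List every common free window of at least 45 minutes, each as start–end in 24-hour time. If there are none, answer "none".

09:45–10:30, 13:30–14:15, 15:45–16:30

Vera ∩ Ines: 09:45–10:30, 12:45–13:15, 13:30–14:15, 15:45–16:30, 16:45–17:15.
Windows ≥ 45 min: 09:45–10:30, 13:30–14:15, 15:45–16:30.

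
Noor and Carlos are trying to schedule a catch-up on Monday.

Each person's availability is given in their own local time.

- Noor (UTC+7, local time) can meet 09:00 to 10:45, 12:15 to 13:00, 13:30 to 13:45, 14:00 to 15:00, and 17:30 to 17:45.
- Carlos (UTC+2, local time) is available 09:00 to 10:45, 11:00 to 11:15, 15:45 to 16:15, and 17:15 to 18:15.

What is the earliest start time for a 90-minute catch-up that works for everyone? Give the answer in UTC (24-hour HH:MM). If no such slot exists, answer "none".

none

Noor → UTC: 02:00–03:45, 05:15–06:00, 06:30–06:45, 07:00–08:00, 10:30–10:45.
Carlos → UTC: 07:00–08:45, 09:00–09:15, 13:45–14:15, 15:15–16:15.
Noor ∩ Carlos: 07:00–08:00.
Windows ≥ 90 min: (none).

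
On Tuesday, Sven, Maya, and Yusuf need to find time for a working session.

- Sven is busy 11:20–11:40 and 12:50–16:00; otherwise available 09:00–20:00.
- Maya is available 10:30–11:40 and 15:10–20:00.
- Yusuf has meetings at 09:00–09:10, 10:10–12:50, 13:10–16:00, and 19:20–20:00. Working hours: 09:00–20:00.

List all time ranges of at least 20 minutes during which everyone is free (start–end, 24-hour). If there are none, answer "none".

Sven free within 09:00–20:00: 09:00–11:20, 11:40–12:50, 16:00–20:00.
Yusuf free within 09:00–20:00: 09:10–10:10, 12:50–13:10, 16:00–19:20.
Sven ∩ Maya: 10:30–11:20, 16:00–20:00.
Sven ∩ Maya ∩ Yusuf: 16:00–19:20.
Windows ≥ 20 min: 16:00–19:20.

16:00–19:20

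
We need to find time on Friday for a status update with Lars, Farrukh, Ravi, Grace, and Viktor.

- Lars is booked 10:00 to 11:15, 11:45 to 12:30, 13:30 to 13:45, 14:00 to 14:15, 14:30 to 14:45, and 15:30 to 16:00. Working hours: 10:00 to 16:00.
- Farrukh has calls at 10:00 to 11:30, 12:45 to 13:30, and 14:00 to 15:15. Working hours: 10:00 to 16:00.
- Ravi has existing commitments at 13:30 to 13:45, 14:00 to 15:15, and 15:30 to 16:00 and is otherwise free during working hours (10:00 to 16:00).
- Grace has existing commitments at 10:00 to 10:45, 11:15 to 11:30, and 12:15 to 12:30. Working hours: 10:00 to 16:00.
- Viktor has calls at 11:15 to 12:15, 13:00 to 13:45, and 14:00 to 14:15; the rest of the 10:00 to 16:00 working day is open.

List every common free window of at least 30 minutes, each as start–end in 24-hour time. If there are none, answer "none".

none

Lars free within 10:00–16:00: 11:15–11:45, 12:30–13:30, 13:45–14:00, 14:15–14:30, 14:45–15:30.
Farrukh free within 10:00–16:00: 11:30–12:45, 13:30–14:00, 15:15–16:00.
Ravi free within 10:00–16:00: 10:00–13:30, 13:45–14:00, 15:15–15:30.
Grace free within 10:00–16:00: 10:45–11:15, 11:30–12:15, 12:30–16:00.
Viktor free within 10:00–16:00: 10:00–11:15, 12:15–13:00, 13:45–14:00, 14:15–16:00.
Lars ∩ Farrukh: 11:30–11:45, 12:30–12:45, 13:45–14:00, 15:15–15:30.
Lars ∩ Farrukh ∩ Ravi: 11:30–11:45, 12:30–12:45, 13:45–14:00, 15:15–15:30.
Lars ∩ Farrukh ∩ Ravi ∩ Grace: 11:30–11:45, 12:30–12:45, 13:45–14:00, 15:15–15:30.
Lars ∩ Farrukh ∩ Ravi ∩ Grace ∩ Viktor: 12:30–12:45, 13:45–14:00, 15:15–15:30.
Windows ≥ 30 min: (none).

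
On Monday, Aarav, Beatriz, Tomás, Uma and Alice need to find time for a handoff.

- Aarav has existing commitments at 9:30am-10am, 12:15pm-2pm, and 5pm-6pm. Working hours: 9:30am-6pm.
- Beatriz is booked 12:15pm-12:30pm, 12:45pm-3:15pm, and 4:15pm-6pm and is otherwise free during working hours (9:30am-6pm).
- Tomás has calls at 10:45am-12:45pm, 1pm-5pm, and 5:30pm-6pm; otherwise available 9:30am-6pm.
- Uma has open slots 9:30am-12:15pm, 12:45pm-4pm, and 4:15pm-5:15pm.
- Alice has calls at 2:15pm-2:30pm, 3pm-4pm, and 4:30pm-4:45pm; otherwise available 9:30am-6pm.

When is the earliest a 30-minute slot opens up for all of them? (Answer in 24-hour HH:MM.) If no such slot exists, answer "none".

Aarav free within 09:30–18:00: 10:00–12:15, 14:00–17:00.
Beatriz free within 09:30–18:00: 09:30–12:15, 12:30–12:45, 15:15–16:15.
Tomás free within 09:30–18:00: 09:30–10:45, 12:45–13:00, 17:00–17:30.
Alice free within 09:30–18:00: 09:30–14:15, 14:30–15:00, 16:00–16:30, 16:45–18:00.
Aarav ∩ Beatriz: 10:00–12:15, 15:15–16:15.
Aarav ∩ Beatriz ∩ Tomás: 10:00–10:45.
Aarav ∩ Beatriz ∩ Tomás ∩ Uma: 10:00–10:45.
Aarav ∩ Beatriz ∩ Tomás ∩ Uma ∩ Alice: 10:00–10:45.
Windows ≥ 30 min: 10:00–10:45.
Earliest such window starts at 10:00.

10:00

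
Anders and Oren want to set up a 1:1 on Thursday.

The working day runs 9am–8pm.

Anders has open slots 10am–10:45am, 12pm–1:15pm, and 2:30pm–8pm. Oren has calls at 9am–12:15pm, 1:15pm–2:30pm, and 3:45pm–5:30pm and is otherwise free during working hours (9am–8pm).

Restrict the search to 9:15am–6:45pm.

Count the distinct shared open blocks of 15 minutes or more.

Oren free within 09:00–20:00: 12:15–13:15, 14:30–15:45, 17:30–20:00.
Anders ∩ Oren: 12:15–13:15, 14:30–15:45, 17:30–20:00.
Restricted to 09:15–18:45: 12:15–13:15, 14:30–15:45, 17:30–18:45.
Windows ≥ 15 min: 12:15–13:15, 14:30–15:45, 17:30–18:45.
That's 3 windows.

3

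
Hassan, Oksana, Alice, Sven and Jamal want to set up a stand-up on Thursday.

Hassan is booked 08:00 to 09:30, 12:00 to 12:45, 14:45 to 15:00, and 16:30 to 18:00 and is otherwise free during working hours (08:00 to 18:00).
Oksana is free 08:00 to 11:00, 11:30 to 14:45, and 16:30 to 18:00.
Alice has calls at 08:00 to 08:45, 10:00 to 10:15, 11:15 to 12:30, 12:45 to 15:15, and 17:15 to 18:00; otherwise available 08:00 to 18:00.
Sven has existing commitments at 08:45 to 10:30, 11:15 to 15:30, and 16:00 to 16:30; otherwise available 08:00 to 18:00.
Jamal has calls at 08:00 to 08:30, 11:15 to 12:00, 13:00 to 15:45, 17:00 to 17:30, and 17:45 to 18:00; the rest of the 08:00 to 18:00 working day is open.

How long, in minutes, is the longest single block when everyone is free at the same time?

Hassan free within 08:00–18:00: 09:30–12:00, 12:45–14:45, 15:00–16:30.
Alice free within 08:00–18:00: 08:45–10:00, 10:15–11:15, 12:30–12:45, 15:15–17:15.
Sven free within 08:00–18:00: 08:00–08:45, 10:30–11:15, 15:30–16:00, 16:30–18:00.
Jamal free within 08:00–18:00: 08:30–11:15, 12:00–13:00, 15:45–17:00, 17:30–17:45.
Hassan ∩ Oksana: 09:30–11:00, 11:30–12:00, 12:45–14:45.
Hassan ∩ Oksana ∩ Alice: 09:30–10:00, 10:15–11:00.
Hassan ∩ Oksana ∩ Alice ∩ Sven: 10:30–11:00.
Hassan ∩ Oksana ∩ Alice ∩ Sven ∩ Jamal: 10:30–11:00.
Single common window of 30 minutes.

30 minutes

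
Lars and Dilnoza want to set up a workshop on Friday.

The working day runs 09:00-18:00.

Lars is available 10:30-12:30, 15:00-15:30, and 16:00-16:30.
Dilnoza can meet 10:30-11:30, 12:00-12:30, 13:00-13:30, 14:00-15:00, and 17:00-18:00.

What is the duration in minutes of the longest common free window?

Lars ∩ Dilnoza: 10:30–11:30, 12:00–12:30.
Common window lengths: 60, 30 min; longest is 60.

60 minutes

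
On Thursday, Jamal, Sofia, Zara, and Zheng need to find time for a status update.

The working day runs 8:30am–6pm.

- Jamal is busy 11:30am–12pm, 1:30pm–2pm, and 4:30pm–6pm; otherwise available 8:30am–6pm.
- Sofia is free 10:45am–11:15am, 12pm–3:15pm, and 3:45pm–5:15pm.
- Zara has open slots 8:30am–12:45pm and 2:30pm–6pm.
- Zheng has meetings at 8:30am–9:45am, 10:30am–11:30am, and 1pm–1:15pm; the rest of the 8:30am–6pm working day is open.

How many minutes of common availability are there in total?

Jamal free within 08:30–18:00: 08:30–11:30, 12:00–13:30, 14:00–16:30.
Zheng free within 08:30–18:00: 09:45–10:30, 11:30–13:00, 13:15–18:00.
Jamal ∩ Sofia: 10:45–11:15, 12:00–13:30, 14:00–15:15, 15:45–16:30.
Jamal ∩ Sofia ∩ Zara: 10:45–11:15, 12:00–12:45, 14:30–15:15, 15:45–16:30.
Jamal ∩ Sofia ∩ Zara ∩ Zheng: 12:00–12:45, 14:30–15:15, 15:45–16:30.
Total common minutes: 45 + 45 + 45 = 135.

135 minutes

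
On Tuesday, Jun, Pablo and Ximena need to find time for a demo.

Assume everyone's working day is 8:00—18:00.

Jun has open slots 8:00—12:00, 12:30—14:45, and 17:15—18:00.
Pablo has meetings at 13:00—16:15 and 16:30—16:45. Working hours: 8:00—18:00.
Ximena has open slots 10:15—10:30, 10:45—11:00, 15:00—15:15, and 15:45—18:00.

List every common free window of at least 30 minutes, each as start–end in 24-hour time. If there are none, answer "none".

Pablo free within 08:00–18:00: 08:00–13:00, 16:15–16:30, 16:45–18:00.
Jun ∩ Pablo: 08:00–12:00, 12:30–13:00, 17:15–18:00.
Jun ∩ Pablo ∩ Ximena: 10:15–10:30, 10:45–11:00, 17:15–18:00.
Windows ≥ 30 min: 17:15–18:00.

17:15–18:00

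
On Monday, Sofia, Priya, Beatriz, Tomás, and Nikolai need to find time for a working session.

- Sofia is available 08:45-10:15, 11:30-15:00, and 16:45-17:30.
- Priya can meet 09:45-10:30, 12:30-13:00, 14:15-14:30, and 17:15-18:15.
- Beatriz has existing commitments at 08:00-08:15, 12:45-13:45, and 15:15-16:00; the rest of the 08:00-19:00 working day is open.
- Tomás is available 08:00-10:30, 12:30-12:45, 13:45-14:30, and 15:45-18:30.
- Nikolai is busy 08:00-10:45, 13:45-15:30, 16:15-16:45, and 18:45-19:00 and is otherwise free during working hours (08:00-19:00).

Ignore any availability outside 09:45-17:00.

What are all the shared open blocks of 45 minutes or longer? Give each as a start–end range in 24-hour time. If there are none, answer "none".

Beatriz free within 08:00–19:00: 08:15–12:45, 13:45–15:15, 16:00–19:00.
Nikolai free within 08:00–19:00: 10:45–13:45, 15:30–16:15, 16:45–18:45.
Sofia ∩ Priya: 09:45–10:15, 12:30–13:00, 14:15–14:30, 17:15–17:30.
Sofia ∩ Priya ∩ Beatriz: 09:45–10:15, 12:30–12:45, 14:15–14:30, 17:15–17:30.
Sofia ∩ Priya ∩ Beatriz ∩ Tomás: 09:45–10:15, 12:30–12:45, 14:15–14:30, 17:15–17:30.
Sofia ∩ Priya ∩ Beatriz ∩ Tomás ∩ Nikolai: 12:30–12:45, 17:15–17:30.
Restricted to 09:45–17:00: 12:30–12:45.
Windows ≥ 45 min: (none).

none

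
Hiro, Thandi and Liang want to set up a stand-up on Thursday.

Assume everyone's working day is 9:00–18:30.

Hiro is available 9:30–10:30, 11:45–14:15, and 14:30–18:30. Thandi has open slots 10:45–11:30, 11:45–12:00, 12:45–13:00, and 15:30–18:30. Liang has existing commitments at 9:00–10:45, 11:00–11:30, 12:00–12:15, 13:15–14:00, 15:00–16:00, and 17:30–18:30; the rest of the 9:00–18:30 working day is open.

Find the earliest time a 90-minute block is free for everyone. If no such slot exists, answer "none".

Liang free within 09:00–18:30: 10:45–11:00, 11:30–12:00, 12:15–13:15, 14:00–15:00, 16:00–17:30.
Hiro ∩ Thandi: 11:45–12:00, 12:45–13:00, 15:30–18:30.
Hiro ∩ Thandi ∩ Liang: 11:45–12:00, 12:45–13:00, 16:00–17:30.
Windows ≥ 90 min: 16:00–17:30.
Earliest such window starts at 16:00.

16:00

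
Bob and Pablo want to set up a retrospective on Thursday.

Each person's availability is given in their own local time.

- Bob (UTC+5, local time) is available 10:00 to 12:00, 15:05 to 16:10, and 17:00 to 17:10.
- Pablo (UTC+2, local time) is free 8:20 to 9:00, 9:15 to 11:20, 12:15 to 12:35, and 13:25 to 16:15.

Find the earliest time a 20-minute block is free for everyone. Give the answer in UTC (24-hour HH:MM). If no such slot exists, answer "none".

06:20

Bob → UTC: 05:00–07:00, 10:05–11:10, 12:00–12:10.
Pablo → UTC: 06:20–07:00, 07:15–09:20, 10:15–10:35, 11:25–14:15.
Bob ∩ Pablo: 06:20–07:00, 10:15–10:35, 12:00–12:10.
Windows ≥ 20 min: 06:20–07:00, 10:15–10:35.
Earliest such window starts at 06:20.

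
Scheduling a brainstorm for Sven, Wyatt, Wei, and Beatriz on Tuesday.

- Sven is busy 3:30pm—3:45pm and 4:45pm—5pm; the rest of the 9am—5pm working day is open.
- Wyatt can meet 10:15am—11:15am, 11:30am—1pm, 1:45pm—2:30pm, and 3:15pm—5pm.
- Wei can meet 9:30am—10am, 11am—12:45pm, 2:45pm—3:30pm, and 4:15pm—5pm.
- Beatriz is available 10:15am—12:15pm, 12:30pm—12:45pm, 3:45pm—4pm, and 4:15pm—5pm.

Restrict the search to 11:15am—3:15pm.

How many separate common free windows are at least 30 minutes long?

Sven free within 09:00–17:00: 09:00–15:30, 15:45–16:45.
Sven ∩ Wyatt: 10:15–11:15, 11:30–13:00, 13:45–14:30, 15:15–15:30, 15:45–16:45.
Sven ∩ Wyatt ∩ Wei: 11:00–11:15, 11:30–12:45, 15:15–15:30, 16:15–16:45.
Sven ∩ Wyatt ∩ Wei ∩ Beatriz: 11:00–11:15, 11:30–12:15, 12:30–12:45, 16:15–16:45.
Restricted to 11:15–15:15: 11:30–12:15, 12:30–12:45.
Windows ≥ 30 min: 11:30–12:15.
That's 1 window.

1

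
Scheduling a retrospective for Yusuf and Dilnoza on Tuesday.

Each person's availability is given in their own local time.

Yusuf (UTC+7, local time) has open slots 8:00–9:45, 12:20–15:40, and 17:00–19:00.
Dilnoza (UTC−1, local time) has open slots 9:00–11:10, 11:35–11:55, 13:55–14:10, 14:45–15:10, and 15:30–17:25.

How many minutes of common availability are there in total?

Yusuf → UTC: 01:00–02:45, 05:20–08:40, 10:00–12:00.
Dilnoza → UTC: 10:00–12:10, 12:35–12:55, 14:55–15:10, 15:45–16:10, 16:30–18:25.
Yusuf ∩ Dilnoza: 10:00–12:00.
Total common minutes: 120.

120 minutes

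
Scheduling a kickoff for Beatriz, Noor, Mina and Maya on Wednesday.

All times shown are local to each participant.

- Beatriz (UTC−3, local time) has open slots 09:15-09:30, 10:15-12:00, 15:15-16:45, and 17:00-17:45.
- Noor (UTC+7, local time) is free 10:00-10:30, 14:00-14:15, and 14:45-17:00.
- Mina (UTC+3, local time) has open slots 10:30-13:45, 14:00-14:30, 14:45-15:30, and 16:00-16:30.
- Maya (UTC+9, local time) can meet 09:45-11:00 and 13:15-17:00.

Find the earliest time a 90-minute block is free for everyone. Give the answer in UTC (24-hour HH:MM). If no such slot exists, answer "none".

Beatriz → UTC: 12:15–12:30, 13:15–15:00, 18:15–19:45, 20:00–20:45.
Noor → UTC: 03:00–03:30, 07:00–07:15, 07:45–10:00.
Mina → UTC: 07:30–10:45, 11:00–11:30, 11:45–12:30, 13:00–13:30.
Maya → UTC: 00:45–02:00, 04:15–08:00.
Beatriz ∩ Noor: (none).
Beatriz ∩ Noor ∩ Mina: (none).
Beatriz ∩ Noor ∩ Mina ∩ Maya: (none).
Windows ≥ 90 min: (none).

none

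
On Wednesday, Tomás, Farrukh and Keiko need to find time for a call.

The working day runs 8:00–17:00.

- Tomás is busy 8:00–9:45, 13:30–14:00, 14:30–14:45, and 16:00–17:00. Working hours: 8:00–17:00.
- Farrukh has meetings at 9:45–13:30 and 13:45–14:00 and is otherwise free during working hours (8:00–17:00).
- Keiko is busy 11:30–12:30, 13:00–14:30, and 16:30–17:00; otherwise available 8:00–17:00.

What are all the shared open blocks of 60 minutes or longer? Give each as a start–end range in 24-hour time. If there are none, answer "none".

Tomás free within 08:00–17:00: 09:45–13:30, 14:00–14:30, 14:45–16:00.
Farrukh free within 08:00–17:00: 08:00–09:45, 13:30–13:45, 14:00–17:00.
Keiko free within 08:00–17:00: 08:00–11:30, 12:30–13:00, 14:30–16:30.
Tomás ∩ Farrukh: 14:00–14:30, 14:45–16:00.
Tomás ∩ Farrukh ∩ Keiko: 14:45–16:00.
Windows ≥ 60 min: 14:45–16:00.

14:45–16:00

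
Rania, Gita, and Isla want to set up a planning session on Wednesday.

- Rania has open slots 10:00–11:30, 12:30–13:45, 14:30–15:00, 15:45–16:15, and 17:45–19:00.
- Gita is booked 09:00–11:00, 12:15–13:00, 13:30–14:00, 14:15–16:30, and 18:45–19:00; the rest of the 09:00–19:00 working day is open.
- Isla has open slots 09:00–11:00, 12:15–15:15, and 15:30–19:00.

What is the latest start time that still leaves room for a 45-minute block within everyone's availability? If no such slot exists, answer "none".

18:00

Gita free within 09:00–19:00: 11:00–12:15, 13:00–13:30, 14:00–14:15, 16:30–18:45.
Rania ∩ Gita: 11:00–11:30, 13:00–13:30, 17:45–18:45.
Rania ∩ Gita ∩ Isla: 13:00–13:30, 17:45–18:45.
Windows ≥ 45 min: 17:45–18:45.
Latest start in the last window 17:45–18:45 is 18:45 − 45 min = 18:00.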